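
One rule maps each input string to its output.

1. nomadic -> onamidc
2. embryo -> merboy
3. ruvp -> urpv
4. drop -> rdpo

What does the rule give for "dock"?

The rule is to swap each adjacent pair of characters (1↔2, 3↔4, ...).
On "dock" that produces "odkc".

odkc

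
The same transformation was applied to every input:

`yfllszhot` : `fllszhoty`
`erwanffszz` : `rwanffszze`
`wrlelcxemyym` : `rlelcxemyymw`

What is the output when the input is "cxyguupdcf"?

The transformation: move the first character to the end.
Applying that to "cxyguupdcf" gives "xyguupdcfc".

xyguupdcfc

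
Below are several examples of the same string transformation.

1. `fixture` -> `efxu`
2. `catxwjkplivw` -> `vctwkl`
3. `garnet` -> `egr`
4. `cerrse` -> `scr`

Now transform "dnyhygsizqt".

tdyysz

In each case the input is transformed by: keep every other character starting from the first (positions 1st, 3rd, 5th, ...), then move the last character to the front.
"dnyhygsizqt" → "dyyszt" → "tdyysz".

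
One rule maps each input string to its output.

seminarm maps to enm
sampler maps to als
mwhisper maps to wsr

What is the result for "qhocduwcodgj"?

What's happening: move the first character to the end, then keep one character in every 3, starting at position 1 (positions 1st, 4th, 7th, ...).
"qhocduwcodgj" → "hocduwcodgjq" → "hdcg".

hdcg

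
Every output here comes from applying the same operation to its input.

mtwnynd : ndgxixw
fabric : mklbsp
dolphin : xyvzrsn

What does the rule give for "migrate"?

osqbkdw

In each case the input is transformed by: swap the first and last characters, then shift every letter 10 places forward in the alphabet (wrapping around).
For "migrate", step one produces "eigratm"; step two turns that into "osqbkdw".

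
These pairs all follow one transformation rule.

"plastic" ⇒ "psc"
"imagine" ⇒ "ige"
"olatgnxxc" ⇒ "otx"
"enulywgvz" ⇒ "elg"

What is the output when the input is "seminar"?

sir

The rule is to keep one character in every 3, starting at position 1 (positions 1st, 4th, 7th, ...).
On "seminar" that produces "sir".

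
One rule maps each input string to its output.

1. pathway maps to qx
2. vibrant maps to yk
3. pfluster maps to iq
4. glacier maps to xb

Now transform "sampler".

jb

Rule — keep one character in every 3, starting at position 3 (positions 3rd, 6th, 9th, ...), then shift every letter 3 places backward in the alphabet (wrapping around).
Starting from "sampler": after the first operation, "me"; after the second, "jb".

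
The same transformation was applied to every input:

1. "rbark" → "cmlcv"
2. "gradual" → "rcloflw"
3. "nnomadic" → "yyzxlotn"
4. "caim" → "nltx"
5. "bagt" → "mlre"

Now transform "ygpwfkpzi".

Each output is the input with this applied: shift every letter 11 places forward in the alphabet (wrapping around).
For "ygpwfkpzi" the result is "jrahqvakt".

jrahqvakt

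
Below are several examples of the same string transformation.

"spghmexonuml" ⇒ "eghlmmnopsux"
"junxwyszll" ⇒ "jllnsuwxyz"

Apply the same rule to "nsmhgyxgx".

gghmnsxxy

The transformation: sort the characters into alphabetical order.
Doing the same to "nsmhgyxgx": "gghmnsxxy".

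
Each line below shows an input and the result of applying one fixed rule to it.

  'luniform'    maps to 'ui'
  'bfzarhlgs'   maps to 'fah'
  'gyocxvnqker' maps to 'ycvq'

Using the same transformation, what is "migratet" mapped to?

The transformation: delete the last 3 characters, then keep every other character starting from the second (positions 2nd, 4th, 6th, ...).
Starting from "migratet": after the first operation, "migra"; after the second, "ir".

ir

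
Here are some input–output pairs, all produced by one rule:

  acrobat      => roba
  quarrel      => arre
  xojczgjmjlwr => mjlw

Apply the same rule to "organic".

The rule is to delete the last character, then keep only the last 4 characters.
For "organic" the result is "gani".

gani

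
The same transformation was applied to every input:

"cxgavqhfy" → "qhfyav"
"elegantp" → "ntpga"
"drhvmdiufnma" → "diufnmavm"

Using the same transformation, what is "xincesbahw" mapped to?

sbahwce

The transformation: delete the first 3 characters, then move the first 2 characters to the end (rotate left by 2).
For "xincesbahw", step one produces "cesbahw"; step two turns that into "sbahwce".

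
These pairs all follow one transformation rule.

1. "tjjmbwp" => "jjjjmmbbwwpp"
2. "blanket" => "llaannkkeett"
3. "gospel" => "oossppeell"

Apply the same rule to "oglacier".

ggllaacciieerr

The rule is to delete the first character, then double every character.
"oglacier" → "glacier" → "ggllaacciieerr".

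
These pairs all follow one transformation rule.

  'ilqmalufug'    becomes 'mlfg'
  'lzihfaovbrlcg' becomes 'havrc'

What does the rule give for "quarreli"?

rei

In each case the input is transformed by: delete the first 3 characters, then keep every other character starting from the first (positions 1st, 3rd, 5th, ...).
Applying that to "quarreli" gives "rei".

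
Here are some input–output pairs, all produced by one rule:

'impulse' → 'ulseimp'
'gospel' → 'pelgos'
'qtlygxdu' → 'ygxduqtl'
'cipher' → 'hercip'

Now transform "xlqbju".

Each output is the input with this applied: move the first 3 characters to the end (rotate left by 3).
"xlqbju" → "bjuxlq".

bjuxlq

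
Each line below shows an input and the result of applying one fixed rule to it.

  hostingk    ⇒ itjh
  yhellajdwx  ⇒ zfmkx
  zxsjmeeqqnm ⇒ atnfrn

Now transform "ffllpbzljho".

What's happening: shift every letter 1 place forward in the alphabet (wrapping around), then keep every other character starting from the first (positions 1st, 3rd, 5th, ...).
Working it through for "ffllpbzljho": intermediate "ggmmqcamkip", final "gmqakp".

gmqakp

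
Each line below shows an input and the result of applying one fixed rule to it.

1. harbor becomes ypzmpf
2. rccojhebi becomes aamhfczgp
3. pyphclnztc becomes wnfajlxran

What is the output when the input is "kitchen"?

What's happening: shift every letter 2 places backward in the alphabet (wrapping around), then move the first character to the end.
Applying that to "kitchen" gives "grafcli".

grafcli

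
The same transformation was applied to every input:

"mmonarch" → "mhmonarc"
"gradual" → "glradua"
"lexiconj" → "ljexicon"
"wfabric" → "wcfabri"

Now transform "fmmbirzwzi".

The transformation: swap the first and last characters, then move the last character to the front.
Applying that to "fmmbirzwzi" gives "fimmbirzwz".

fimmbirzwz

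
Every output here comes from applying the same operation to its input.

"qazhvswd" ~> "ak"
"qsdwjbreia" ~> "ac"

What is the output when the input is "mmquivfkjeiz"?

In each case the input is transformed by: shift every letter 10 places forward in the alphabet (wrapping around), then keep only the first 2 characters.
Starting from "mmquivfkjeiz": after the first operation, "wwaesfputosj"; after the second, "ww".

ww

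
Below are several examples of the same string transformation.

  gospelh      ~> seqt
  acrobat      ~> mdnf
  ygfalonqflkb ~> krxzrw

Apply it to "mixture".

yjgq

The rule is to keep every other character starting from the first (positions 1st, 3rd, 5th, ...), then shift every letter 12 places forward in the alphabet (wrapping around).
For "mixture", step one produces "mxue"; step two turns that into "yjgq".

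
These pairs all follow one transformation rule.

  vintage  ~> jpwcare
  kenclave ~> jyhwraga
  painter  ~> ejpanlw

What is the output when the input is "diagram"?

What's happening: move the first 2 characters to the end (rotate left by 2), then shift every letter 4 places backward in the alphabet (wrapping around).
Working it through for "diagram": intermediate "agramdi", final "wcnwize".
(Check on "kenclave": → "nclaveke" → "jyhwraga" ✓)

wcnwize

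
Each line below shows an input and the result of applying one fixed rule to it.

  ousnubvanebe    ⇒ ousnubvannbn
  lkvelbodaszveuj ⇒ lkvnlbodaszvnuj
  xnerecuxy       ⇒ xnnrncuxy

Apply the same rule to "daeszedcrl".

danszndcrl

What's happening: replace every "e" with "n".
"daeszedcrl" → "danszndcrl".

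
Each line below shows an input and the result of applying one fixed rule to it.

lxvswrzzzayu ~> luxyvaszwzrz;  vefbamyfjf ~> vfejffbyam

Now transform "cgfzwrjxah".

The transformation: take characters alternately from the front and the back (1st, last, 2nd, 2nd-last, ...).
On "cgfzwrjxah" that produces "chgafxzjwr".

chgafxzjwr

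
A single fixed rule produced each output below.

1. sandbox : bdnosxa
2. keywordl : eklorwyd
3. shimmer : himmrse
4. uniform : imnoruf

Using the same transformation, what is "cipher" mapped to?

ehiprc

The transformation: sort the characters into alphabetical order, then move the first character to the end.
Working it through for "cipher": intermediate "cehipr", final "ehiprc".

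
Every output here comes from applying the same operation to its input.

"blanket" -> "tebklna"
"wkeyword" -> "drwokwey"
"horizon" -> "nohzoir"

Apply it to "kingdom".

Each output is the input with this applied: move the last character to the front, then take characters alternately from the front and the back (1st, last, 2nd, 2nd-last, ...).
Applying that to "kingdom" gives "mokdign".

mokdign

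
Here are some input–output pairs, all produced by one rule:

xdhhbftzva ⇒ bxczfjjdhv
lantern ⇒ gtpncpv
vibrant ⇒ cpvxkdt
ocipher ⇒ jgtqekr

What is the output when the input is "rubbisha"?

ujctwddk

What's happening: shift every letter 2 places forward in the alphabet (wrapping around), then move the last 3 characters to the front (rotate right by 3).
On "rubbisha": the first step gives "twddkujc", and the second then gives "ujctwddk".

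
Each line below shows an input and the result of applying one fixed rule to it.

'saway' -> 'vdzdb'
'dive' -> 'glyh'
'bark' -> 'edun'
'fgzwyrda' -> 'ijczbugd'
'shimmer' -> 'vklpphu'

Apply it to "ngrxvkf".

In each case the input is transformed by: shift every letter 3 places forward in the alphabet (wrapping around).
"ngrxvkf" → "qjuayni".

qjuayni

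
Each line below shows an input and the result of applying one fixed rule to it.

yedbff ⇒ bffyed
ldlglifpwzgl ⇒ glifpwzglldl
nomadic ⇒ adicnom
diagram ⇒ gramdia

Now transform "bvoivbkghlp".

What's happening: move the first 3 characters to the end (rotate left by 3).
Applying that to "bvoivbkghlp" gives "ivbkghlpbvo".

ivbkghlpbvo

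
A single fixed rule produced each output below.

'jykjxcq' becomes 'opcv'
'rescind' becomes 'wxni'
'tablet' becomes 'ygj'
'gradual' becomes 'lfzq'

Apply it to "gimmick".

The pattern: keep every other character starting from the first (positions 1st, 3rd, 5th, ...), then shift every letter 5 places forward in the alphabet (wrapping around).
On "gimmick": the first step gives "gmik", and the second then gives "lrnp".
(Check on "rescind": → "rsid" → "wxni" ✓)

lrnp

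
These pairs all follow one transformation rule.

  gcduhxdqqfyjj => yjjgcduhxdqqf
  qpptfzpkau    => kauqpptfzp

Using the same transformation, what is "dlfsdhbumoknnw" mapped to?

nnwdlfsdhbumok

The rule is to move the last 3 characters to the front (rotate right by 3).
On "dlfsdhbumoknnw" that produces "nnwdlfsdhbumok".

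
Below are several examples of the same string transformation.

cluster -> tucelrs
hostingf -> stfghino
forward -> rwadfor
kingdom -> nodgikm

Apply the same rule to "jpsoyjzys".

yzjjopssy

Rule — sort the characters into alphabetical order, then move the last 2 characters to the front (rotate right by 2).
Starting from "jpsoyjzys": after the first operation, "jjopssyyz"; after the second, "yzjjopssy".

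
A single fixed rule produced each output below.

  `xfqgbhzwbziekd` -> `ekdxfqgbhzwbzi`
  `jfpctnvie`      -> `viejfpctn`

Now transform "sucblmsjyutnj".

tnjsucblmsjyu

The pattern: move the last 3 characters to the front (rotate right by 3).
"sucblmsjyutnj" → "tnjsucblmsjyu".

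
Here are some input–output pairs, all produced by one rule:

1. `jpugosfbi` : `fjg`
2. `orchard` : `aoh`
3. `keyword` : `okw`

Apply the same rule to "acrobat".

bao

In each case the input is transformed by: move the last 3 characters to the front (rotate right by 3), then keep one character in every 3, starting at position 1 (positions 1st, 4th, 7th, ...).
Starting from "acrobat": after the first operation, "batacro"; after the second, "bao".
(Check on "jpugosfbi": → "fbijpugos" → "fjg" ✓)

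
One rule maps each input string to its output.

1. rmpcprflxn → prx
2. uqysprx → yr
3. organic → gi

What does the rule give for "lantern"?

nr

Each output is the input with this applied: keep one character in every 3, starting at position 3 (positions 3rd, 6th, 9th, ...).
Doing the same to "lantern": "nr".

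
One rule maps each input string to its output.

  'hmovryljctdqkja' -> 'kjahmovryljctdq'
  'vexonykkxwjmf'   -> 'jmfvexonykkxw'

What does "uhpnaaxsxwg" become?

The pattern: move the last 3 characters to the front (rotate right by 3).
"uhpnaaxsxwg" → "xwguhpnaaxs".

xwguhpnaaxs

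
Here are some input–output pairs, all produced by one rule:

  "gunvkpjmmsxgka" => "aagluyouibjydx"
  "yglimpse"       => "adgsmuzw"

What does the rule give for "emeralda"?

Each output is the input with this applied: shift every letter 12 places backward in the alphabet (wrapping around), then swap the front and back halves of the string.
Working it through for "emeralda": intermediate "sasfozro", final "ozrosasf".

ozrosasf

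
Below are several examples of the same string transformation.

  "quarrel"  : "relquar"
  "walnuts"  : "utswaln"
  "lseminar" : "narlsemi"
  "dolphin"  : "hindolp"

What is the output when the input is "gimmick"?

What's happening: move the last 3 characters to the front (rotate right by 3).
For "gimmick" the result is "ickgimm".

ickgimm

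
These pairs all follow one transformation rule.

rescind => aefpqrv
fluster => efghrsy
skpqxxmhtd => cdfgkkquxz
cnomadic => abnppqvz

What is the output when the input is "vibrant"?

The pattern: shift every letter 13 places forward in the alphabet (wrapping around) — i.e. ROT13, then sort the characters into alphabetical order.
"vibrant" → "ivoenag" → "aeginov".

aeginov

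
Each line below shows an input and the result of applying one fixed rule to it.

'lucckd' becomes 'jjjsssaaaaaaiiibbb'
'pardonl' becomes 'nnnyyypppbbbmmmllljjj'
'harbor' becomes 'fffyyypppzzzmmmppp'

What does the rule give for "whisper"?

uuufffgggqqqnnncccppp

Each output is the input with this applied: shift every letter 2 places backward in the alphabet (wrapping around), then repeat every character 3 times.
Working it through for "whisper": intermediate "ufgqncp", final "uuufffgggqqqnnncccppp".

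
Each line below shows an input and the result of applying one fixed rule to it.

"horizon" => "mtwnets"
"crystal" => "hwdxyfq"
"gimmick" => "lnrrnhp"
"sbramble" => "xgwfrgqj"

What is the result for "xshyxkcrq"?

Rule — shift every letter 5 places forward in the alphabet (wrapping around).
For "xshyxkcrq" the result is "cxmdcphwv".

cxmdcphwv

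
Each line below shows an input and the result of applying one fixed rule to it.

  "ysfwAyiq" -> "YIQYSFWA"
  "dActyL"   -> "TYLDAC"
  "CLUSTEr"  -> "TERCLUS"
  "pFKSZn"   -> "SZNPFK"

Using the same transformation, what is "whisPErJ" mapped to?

ERJWHISP

Each output is the input with this applied: move the last 3 characters to the front (rotate right by 3), then convert every letter to uppercase.
On "whisPErJ" that produces "ERJWHISP".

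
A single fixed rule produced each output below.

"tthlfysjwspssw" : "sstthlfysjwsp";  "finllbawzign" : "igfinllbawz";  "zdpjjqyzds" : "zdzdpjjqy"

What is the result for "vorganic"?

nivorga

The rule is to delete the last character, then move the last 2 characters to the front (rotate right by 2).
For "vorganic", step one produces "vorgani"; step two turns that into "nivorga".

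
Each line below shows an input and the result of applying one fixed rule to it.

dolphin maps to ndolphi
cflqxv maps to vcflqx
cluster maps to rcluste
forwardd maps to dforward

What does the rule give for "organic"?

corgani

The transformation: move the last character to the front.
So "organic" becomes "corgani".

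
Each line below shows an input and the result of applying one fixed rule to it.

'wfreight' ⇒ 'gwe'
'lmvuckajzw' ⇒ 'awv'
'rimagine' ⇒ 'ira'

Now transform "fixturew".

rft

Each output is the input with this applied: swap the front and back halves of the string, then keep one character in every 3, starting at position 2 (positions 2nd, 5th, 8th, ...).
"fixturew" → "urewfixt" → "rft".
(Check on "wfreight": → "ightwfre" → "gwe" ✓)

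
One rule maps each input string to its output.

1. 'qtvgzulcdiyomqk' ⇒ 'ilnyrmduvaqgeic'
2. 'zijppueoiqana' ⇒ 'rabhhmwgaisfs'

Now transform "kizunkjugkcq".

carmfcbmycui

The rule is to shift every letter 8 places backward in the alphabet (wrapping around).
For "kizunkjugkcq" the result is "carmfcbmycui".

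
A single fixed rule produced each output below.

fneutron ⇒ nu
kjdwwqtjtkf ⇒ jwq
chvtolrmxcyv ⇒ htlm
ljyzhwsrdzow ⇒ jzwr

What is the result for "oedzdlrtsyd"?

ezl

In each case the input is transformed by: keep every other character starting from the second (positions 2nd, 4th, 6th, ...), then delete the last 2 characters.
On "oedzdlrtsyd": the first step gives "ezlty", and the second then gives "ezl".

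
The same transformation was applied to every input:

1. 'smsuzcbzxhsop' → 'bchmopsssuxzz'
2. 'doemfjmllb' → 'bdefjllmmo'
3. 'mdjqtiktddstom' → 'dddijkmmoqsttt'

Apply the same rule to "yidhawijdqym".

addhiijmqwyy

What's happening: sort the characters into alphabetical order.
Applying that to "yidhawijdqym" gives "addhiijmqwyy".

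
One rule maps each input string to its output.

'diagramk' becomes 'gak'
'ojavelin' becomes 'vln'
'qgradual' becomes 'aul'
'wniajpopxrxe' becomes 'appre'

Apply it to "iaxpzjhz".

The rule is to delete the first 3 characters, then keep every other character starting from the first (positions 1st, 3rd, 5th, ...).
Applying both steps to "iaxpzjhz": "pzjhz", then "pjz".

pjz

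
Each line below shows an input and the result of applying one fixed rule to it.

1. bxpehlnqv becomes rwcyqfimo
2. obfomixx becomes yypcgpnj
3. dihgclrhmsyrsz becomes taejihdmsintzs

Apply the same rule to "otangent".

What's happening: move the last 2 characters to the front (rotate right by 2), then shift every letter 1 place forward in the alphabet (wrapping around).
Applying both steps to "otangent": "ntotange", then "oupubohf".

oupubohf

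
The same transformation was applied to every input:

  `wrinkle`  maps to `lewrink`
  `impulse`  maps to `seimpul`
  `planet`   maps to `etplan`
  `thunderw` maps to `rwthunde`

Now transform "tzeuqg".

qgtzeu

Each output is the input with this applied: move the last 2 characters to the front (rotate right by 2).
Applying that to "tzeuqg" gives "qgtzeu".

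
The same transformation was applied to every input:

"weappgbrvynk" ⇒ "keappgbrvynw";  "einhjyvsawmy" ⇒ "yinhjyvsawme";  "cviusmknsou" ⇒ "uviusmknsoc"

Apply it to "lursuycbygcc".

cursuycbygcl

The transformation: swap the first and last characters.
Applying that to "lursuycbygcc" gives "cursuycbygcl".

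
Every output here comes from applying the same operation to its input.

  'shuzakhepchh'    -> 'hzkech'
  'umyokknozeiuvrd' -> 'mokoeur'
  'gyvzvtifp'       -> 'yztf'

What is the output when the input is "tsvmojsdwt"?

Looking at the pairs, the operation is to keep every other character starting from the second (positions 2nd, 4th, 6th, ...).
Doing the same to "tsvmojsdwt": "smjdt".

smjdt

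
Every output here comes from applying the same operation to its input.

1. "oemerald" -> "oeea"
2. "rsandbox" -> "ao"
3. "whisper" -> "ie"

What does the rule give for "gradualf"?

Looking at the pairs, the operation is to keep only the vowels.
Doing the same to "gradualf": "aua".

aua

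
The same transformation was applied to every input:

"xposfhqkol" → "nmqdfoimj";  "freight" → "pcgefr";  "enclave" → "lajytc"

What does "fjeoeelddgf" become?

In each case the input is transformed by: shift every letter 2 places backward in the alphabet (wrapping around), then delete the first character.
Applying both steps to "fjeoeelddgf": "dhcmccjbbed", then "hcmccjbbed".
(Check on "xposfhqkol": → "vnmqdfoimj" → "nmqdfoimj" ✓)

hcmccjbbed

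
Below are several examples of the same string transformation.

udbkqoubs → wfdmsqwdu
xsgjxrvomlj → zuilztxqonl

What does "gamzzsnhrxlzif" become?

icobbupjtznbkh

The transformation: shift every letter 2 places forward in the alphabet (wrapping around).
For "gamzzsnhrxlzif" the result is "icobbupjtznbkh".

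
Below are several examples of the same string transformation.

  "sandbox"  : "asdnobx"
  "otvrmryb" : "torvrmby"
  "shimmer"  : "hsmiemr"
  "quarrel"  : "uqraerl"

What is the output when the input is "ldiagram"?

The rule is to swap each adjacent pair of characters (1↔2, 3↔4, ...).
So "ldiagram" becomes "dlairgma".

dlairgma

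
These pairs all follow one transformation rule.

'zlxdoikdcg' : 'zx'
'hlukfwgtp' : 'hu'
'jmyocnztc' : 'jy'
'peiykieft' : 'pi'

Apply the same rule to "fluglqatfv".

fu

Each output is the input with this applied: keep every other character starting from the first (positions 1st, 3rd, 5th, ...), then delete the last 3 characters.
"fluglqatfv" → "fulaf" → "fu".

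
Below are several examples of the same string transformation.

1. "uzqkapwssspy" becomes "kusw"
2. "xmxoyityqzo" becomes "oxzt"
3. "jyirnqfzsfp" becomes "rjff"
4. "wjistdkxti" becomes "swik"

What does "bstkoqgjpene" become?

Looking at the pairs, the operation is to keep one character in every 3, starting at position 1 (positions 1st, 4th, 7th, ...), then swap each adjacent pair of characters (1↔2, 3↔4, ...).
Working it through for "bstkoqgjpene": intermediate "bkge", final "kbeg".
(Check on "jyirnqfzsfp": → "jrff" → "rjff" ✓)

kbeg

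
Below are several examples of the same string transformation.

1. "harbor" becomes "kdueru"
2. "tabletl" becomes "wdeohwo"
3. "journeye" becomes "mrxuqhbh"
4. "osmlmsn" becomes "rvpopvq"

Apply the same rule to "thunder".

wkxqghu

In each case the input is transformed by: shift every letter 3 places forward in the alphabet (wrapping around).
On "thunder" that produces "wkxqghu".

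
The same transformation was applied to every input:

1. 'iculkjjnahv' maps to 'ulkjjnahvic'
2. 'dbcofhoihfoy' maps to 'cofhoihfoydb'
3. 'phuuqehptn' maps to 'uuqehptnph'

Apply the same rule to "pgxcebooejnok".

Rule — move the first 2 characters to the end (rotate left by 2).
For "pgxcebooejnok" the result is "xcebooejnokpg".

xcebooejnokpg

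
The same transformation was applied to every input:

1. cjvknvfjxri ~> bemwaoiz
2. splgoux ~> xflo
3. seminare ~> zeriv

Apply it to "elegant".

xrek

The pattern: delete the first 3 characters, then shift every letter 9 places backward in the alphabet (wrapping around).
Applying both steps to "elegant": "gant", then "xrek".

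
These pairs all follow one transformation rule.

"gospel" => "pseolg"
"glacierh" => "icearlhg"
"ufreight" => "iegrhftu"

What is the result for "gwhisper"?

siphewrg

Each output is the input with this applied: take characters alternately from the front and the back (1st, last, 2nd, 2nd-last, ...), then reverse the string.
Starting from "gwhisper": after the first operation, "grwehpis"; after the second, "siphewrg".
(Check on "gospel": → "gloesp" → "pseolg" ✓)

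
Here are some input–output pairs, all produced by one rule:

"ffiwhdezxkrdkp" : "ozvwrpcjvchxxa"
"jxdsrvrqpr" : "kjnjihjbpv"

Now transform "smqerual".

wjmsdkei

Each output is the input with this applied: move the first 3 characters to the end (rotate left by 3), then shift every letter 8 places backward in the alphabet (wrapping around).
For "smqerual", step one produces "erualsmq"; step two turns that into "wjmsdkei".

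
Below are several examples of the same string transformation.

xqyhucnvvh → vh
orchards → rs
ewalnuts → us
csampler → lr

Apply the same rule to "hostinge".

ne

Looking at the pairs, the operation is to keep every other character starting from the second (positions 2nd, 4th, 6th, ...), then keep only the last 2 characters.
Applying both steps to "hostinge": "otne", then "ne".
(Check on "orchards": → "rhrs" → "rs" ✓)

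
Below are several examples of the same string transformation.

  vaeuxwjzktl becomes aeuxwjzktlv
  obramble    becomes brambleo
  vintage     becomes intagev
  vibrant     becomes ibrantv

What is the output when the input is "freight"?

The pattern: move the first character to the end.
For "freight" the result is "reightf".

reightf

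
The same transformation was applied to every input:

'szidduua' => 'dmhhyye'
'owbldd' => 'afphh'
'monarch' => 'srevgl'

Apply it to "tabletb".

In each case the input is transformed by: delete the first character, then shift every letter 4 places forward in the alphabet (wrapping around).
Applying both steps to "tabletb": "abletb", then "efpixf".

efpixf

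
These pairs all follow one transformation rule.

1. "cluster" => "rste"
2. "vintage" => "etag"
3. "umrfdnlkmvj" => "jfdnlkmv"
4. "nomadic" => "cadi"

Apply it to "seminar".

rina

Each output is the input with this applied: delete the first 3 characters, then move the last character to the front.
On "seminar": the first step gives "inar", and the second then gives "rina".
(Check on "nomadic": → "adic" → "cadi" ✓)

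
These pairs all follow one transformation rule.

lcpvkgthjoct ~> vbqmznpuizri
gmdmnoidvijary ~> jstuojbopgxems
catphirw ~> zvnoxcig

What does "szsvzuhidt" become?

In each case the input is transformed by: shift every letter 6 places forward in the alphabet (wrapping around), then move the first 2 characters to the end (rotate left by 2).
For "szsvzuhidt", step one produces "yfybfanojz"; step two turns that into "ybfanojzyf".

ybfanojzyf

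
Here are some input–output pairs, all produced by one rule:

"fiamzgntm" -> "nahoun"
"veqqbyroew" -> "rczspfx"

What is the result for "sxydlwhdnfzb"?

emxieogac

In each case the input is transformed by: delete the first 3 characters, then shift every letter 1 place forward in the alphabet (wrapping around).
For "sxydlwhdnfzb" the result is "emxieogac".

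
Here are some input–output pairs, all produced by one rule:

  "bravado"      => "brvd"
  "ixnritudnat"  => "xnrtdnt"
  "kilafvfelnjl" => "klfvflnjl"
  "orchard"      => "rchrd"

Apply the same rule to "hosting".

What's happening: remove every vowel.
On "hosting" that produces "hstng".

hstng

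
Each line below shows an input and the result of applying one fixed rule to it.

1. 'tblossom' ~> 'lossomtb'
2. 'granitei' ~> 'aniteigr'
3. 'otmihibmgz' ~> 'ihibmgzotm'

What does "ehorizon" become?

In each case the input is transformed by: swap the front and back halves of the string, then move the last 2 characters to the front (rotate right by 2).
Working it through for "ehorizon": intermediate "izonehor", final "orizoneh".

orizoneh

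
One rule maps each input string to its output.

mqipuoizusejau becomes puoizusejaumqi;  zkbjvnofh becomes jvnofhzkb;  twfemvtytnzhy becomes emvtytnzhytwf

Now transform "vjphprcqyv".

hprcqyvvjp

Each output is the input with this applied: move the first 3 characters to the end (rotate left by 3).
On "vjphprcqyv" that produces "hprcqyvvjp".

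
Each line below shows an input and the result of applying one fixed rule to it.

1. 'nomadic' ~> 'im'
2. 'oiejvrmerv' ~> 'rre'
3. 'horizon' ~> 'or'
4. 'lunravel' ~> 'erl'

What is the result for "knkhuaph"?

phk

The rule is to reverse the string, then keep one character in every 3, starting at position 2 (positions 2nd, 5th, 8th, ...).
On "knkhuaph": the first step gives "hpauhknk", and the second then gives "phk".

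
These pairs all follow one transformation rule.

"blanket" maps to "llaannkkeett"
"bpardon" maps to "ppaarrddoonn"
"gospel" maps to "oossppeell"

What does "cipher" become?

Looking at the pairs, the operation is to delete the first character, then double every character.
Applying both steps to "cipher": "ipher", then "iipphheerr".
(Check on "bpardon": → "pardon" → "ppaarrddoonn" ✓)

iipphheerr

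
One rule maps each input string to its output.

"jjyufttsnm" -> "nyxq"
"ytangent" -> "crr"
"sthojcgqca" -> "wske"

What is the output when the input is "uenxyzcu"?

The rule is to shift every letter 4 places forward in the alphabet (wrapping around), then keep one character in every 3, starting at position 1 (positions 1st, 4th, 7th, ...).
On "uenxyzcu": the first step gives "yirbcdgy", and the second then gives "ybg".

ybg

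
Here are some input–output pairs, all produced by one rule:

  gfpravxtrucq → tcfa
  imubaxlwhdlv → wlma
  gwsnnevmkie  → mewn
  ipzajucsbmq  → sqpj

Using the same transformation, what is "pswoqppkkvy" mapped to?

kysq

Rule — keep one character in every 3, starting at position 2 (positions 2nd, 5th, 8th, ...), then swap the front and back halves of the string.
Working it through for "pswoqppkkvy": intermediate "sqky", final "kysq".
(Check on "ipzajucsbmq": → "pjsq" → "sqpj" ✓)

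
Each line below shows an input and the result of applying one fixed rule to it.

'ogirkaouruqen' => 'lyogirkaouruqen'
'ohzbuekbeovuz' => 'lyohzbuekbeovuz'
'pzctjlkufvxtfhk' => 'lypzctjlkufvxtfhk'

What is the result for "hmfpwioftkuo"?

lyhmfpwioftkuo

Rule — prepend "ly".
So "hmfpwioftkuo" becomes "lyhmfpwioftkuo".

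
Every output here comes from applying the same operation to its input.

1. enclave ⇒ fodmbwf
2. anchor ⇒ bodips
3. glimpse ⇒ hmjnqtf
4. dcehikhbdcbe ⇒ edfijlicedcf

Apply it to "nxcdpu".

The transformation: shift every letter 1 place forward in the alphabet (wrapping around).
Doing the same to "nxcdpu": "oydeqv".

oydeqv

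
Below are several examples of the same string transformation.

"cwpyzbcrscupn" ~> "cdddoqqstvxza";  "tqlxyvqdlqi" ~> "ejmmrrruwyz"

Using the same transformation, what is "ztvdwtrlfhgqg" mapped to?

The rule is to sort the characters into alphabetical order, then shift every letter 1 place forward in the alphabet (wrapping around).
For "ztvdwtrlfhgqg", step one produces "dfgghlqrttvwz"; step two turns that into "eghhimrsuuwxa".

eghhimrsuuwxa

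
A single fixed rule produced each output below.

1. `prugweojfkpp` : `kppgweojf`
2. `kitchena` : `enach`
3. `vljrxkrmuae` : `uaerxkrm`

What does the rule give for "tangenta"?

The transformation: delete the first 3 characters, then move the last 3 characters to the front (rotate right by 3).
Applying both steps to "tangenta": "genta", then "ntage".

ntage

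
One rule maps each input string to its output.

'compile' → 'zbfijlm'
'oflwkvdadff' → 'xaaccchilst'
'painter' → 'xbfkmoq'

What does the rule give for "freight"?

bcdefoq

Each output is the input with this applied: sort the characters into alphabetical order, then shift every letter 3 places backward in the alphabet (wrapping around).
"freight" → "efghirt" → "bcdefoq".
(Check on "compile": → "ceilmop" → "zbfijlm" ✓)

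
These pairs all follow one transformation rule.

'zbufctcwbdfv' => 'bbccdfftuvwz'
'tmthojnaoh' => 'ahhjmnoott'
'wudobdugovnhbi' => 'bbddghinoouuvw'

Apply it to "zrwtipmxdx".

The pattern: sort the characters into alphabetical order.
So "zrwtipmxdx" becomes "dimprtwxxz".

dimprtwxxz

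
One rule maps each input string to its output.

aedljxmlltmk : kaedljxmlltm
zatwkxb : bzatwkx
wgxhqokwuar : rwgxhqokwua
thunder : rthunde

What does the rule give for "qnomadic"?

cqnomadi

Looking at the pairs, the operation is to move the last character to the front.
For "qnomadic" the result is "cqnomadi".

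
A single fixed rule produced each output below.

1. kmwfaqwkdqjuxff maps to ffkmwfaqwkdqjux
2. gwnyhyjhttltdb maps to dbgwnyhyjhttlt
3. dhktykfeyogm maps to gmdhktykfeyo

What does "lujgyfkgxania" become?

ialujgyfkgxan

The transformation: move the last 2 characters to the front (rotate right by 2).
So "lujgyfkgxania" becomes "ialujgyfkgxan".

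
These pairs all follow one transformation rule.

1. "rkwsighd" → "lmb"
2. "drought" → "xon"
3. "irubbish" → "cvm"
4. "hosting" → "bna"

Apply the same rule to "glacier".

Each output is the input with this applied: keep one character in every 3, starting at position 1 (positions 1st, 4th, 7th, ...), then shift every letter 6 places backward in the alphabet (wrapping around).
Starting from "glacier": after the first operation, "gcr"; after the second, "awl".
(Check on "irubbish": → "ibs" → "cvm" ✓)

awl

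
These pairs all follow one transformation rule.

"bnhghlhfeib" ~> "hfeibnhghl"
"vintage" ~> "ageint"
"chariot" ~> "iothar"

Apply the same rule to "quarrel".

reluar

What's happening: delete the first character, then swap the front and back halves of the string.
"quarrel" → "uarrel" → "reluar".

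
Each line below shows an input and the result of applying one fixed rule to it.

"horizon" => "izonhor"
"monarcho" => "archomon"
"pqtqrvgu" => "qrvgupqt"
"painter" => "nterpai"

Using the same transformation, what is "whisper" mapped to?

Rule — move the first 3 characters to the end (rotate left by 3).
Applying that to "whisper" gives "sperwhi".

sperwhi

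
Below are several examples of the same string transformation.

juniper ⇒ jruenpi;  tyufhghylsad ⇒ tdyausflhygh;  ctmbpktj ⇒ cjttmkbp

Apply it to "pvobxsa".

pavsoxb

In each case the input is transformed by: take characters alternately from the front and the back (1st, last, 2nd, 2nd-last, ...).
Applying that to "pvobxsa" gives "pavsoxb".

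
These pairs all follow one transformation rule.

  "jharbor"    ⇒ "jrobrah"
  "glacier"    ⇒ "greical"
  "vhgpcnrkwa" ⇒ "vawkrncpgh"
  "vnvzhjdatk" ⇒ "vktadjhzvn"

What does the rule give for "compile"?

Rule — reverse the string, then move the last character to the front.
Doing the same to "compile": "celipmo".

celipmo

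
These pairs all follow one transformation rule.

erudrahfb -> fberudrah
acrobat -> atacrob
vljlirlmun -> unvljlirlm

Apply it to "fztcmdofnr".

nrfztcmdof

Looking at the pairs, the operation is to move the last 2 characters to the front (rotate right by 2).
Doing the same to "fztcmdofnr": "nrfztcmdof".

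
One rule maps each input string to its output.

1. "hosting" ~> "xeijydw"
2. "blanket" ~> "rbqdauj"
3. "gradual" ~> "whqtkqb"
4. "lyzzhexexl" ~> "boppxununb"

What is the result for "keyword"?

auomeht

The rule is to shift every letter 10 places backward in the alphabet (wrapping around).
Applying that to "keyword" gives "auomeht".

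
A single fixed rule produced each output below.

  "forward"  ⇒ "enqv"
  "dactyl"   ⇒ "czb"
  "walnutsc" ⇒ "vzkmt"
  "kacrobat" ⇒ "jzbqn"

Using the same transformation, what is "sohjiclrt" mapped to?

rngihb

Looking at the pairs, the operation is to delete the last 3 characters, then shift every letter 1 place backward in the alphabet (wrapping around).
On "sohjiclrt": the first step gives "sohjic", and the second then gives "rngihb".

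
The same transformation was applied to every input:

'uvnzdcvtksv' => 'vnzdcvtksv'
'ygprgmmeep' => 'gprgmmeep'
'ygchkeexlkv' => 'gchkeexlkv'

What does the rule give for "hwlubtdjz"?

wlubtdjz

In each case the input is transformed by: delete the first character.
Doing the same to "hwlubtdjz": "wlubtdjz".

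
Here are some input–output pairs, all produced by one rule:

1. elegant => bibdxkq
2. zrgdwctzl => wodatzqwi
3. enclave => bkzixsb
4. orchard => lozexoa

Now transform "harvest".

exosbpq

Looking at the pairs, the operation is to shift every letter 3 places backward in the alphabet (wrapping around).
Applying that to "harvest" gives "exosbpq".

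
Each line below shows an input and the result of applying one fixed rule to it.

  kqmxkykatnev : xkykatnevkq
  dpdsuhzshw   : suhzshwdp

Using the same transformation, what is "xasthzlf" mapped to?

thzlfxa

The transformation: move the first 3 characters to the end (rotate left by 3), then delete the last character.
Starting from "xasthzlf": after the first operation, "thzlfxas"; after the second, "thzlfxa".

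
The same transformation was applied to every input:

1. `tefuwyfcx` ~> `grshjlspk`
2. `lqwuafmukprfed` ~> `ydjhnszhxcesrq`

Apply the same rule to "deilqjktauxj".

Looking at the pairs, the operation is to shift every letter 13 places forward in the alphabet (wrapping around) — i.e. ROT13.
Doing the same to "deilqjktauxj": "qrvydwxgnhkw".

qrvydwxgnhkw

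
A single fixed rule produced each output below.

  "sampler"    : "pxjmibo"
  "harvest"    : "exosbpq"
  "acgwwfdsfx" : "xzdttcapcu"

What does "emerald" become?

The transformation: shift every letter 3 places backward in the alphabet (wrapping around).
On "emerald" that produces "bjboxia".

bjboxia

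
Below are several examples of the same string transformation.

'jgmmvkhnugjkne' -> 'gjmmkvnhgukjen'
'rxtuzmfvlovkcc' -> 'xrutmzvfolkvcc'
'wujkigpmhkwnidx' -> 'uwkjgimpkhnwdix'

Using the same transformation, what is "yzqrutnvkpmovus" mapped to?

zyrqtuvnpkomuvs

Looking at the pairs, the operation is to swap each adjacent pair of characters (1↔2, 3↔4, ...).
Doing the same to "yzqrutnvkpmovus": "zyrqtuvnpkomuvs".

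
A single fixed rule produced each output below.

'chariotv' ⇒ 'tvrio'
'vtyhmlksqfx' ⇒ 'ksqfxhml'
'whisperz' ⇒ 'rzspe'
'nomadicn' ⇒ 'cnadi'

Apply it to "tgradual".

aladu

Rule — delete the first 3 characters, then move the first 3 characters to the end (rotate left by 3).
Starting from "tgradual": after the first operation, "adual"; after the second, "aladu".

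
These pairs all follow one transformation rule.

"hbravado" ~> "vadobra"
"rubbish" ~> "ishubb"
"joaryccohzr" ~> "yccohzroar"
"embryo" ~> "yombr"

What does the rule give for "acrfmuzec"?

muzeccrf

Rule — delete the first character, then move the first 3 characters to the end (rotate left by 3).
Starting from "acrfmuzec": after the first operation, "crfmuzec"; after the second, "muzeccrf".
(Check on "hbravado": → "bravado" → "vadobra" ✓)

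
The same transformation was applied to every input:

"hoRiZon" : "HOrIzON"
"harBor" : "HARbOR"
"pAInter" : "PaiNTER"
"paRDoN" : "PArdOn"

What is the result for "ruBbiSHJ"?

The rule is to flip the case of every letter.
Doing the same to "ruBbiSHJ": "RUbBIshj".

RUbBIshj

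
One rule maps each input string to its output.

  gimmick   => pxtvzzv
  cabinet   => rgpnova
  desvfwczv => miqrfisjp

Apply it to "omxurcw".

pjbzkhe

What's happening: shift every letter 13 places forward in the alphabet (wrapping around) — i.e. ROT13, then move the last 2 characters to the front (rotate right by 2).
Working it through for "omxurcw": intermediate "bzkhepj", final "pjbzkhe".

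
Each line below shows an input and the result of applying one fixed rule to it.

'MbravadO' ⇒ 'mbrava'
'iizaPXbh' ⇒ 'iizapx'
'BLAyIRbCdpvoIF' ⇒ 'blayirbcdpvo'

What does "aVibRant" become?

avibra

The rule is to delete the last 2 characters, then convert every letter to lowercase.
"aVibRant" → "aVibRa" → "avibra".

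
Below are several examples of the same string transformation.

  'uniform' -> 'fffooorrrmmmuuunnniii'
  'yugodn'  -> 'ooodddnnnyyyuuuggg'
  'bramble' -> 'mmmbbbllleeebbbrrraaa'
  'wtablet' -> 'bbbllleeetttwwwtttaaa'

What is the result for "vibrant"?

Each output is the input with this applied: move the first 3 characters to the end (rotate left by 3), then repeat every character 3 times.
On "vibrant": the first step gives "rantvib", and the second then gives "rrraaannntttvvviiibbb".

rrraaannntttvvviiibbb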